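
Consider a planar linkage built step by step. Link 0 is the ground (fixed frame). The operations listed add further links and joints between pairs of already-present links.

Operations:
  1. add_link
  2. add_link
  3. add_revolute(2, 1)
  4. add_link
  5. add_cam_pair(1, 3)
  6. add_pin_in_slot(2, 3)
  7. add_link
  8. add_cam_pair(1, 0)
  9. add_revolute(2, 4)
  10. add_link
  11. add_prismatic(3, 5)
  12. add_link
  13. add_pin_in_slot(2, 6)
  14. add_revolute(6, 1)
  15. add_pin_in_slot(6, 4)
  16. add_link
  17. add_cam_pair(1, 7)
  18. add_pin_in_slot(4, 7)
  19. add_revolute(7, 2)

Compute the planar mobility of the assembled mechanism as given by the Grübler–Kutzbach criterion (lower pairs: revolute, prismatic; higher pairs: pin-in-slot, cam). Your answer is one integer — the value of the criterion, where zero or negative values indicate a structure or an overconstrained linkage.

[1;0;0] (link 0 is ground)
L+ [2;0;0]
L+ [3;0;0]
R(2,1)∈J1 [3;1;0]
L+ [4;1;0]
C(1,3)∈J2 [4;1;1]
PS(2,3)∈J2 [4;1;2]
L+ [5;1;2]
C(1,0)∈J2 [5;1;3]
R(2,4)∈J1 [5;2;3]
L+ [6;2;3]
P(3,5)∈J1 [6;3;3]
L+ [7;3;3]
PS(2,6)∈J2 [7;3;4]
R(6,1)∈J1 [7;4;4]
PS(6,4)∈J2 [7;4;5]
L+ [8;4;5]
C(1,7)∈J2 [8;4;6]
PS(4,7)∈J2 [8;4;7]
R(7,2)∈J1 [8;5;7]
mobility = 21 − 10 − 7 = 4

M = 4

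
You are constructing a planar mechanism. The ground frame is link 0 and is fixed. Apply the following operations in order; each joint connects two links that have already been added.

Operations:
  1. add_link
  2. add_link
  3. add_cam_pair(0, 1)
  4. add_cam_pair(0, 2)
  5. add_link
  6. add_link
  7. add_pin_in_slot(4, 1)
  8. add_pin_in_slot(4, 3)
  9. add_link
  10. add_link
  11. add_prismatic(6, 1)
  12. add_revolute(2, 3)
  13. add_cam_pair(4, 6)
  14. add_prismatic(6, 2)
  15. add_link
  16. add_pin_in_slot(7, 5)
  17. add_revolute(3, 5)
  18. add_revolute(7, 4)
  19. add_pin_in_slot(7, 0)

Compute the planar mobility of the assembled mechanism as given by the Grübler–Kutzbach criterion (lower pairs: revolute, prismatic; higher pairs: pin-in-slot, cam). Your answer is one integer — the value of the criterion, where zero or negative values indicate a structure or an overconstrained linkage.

link 0 = ground. State L|J1|J2 = 1|0|0
+link1  2|0|0
+link2  3|0|0
C(0,1) f=2→J2  3|0|1
C(0,2) f=2→J2  3|0|2
+link3  4|0|2
+link4  5|0|2
PS(4,1) f=2→J2  5|0|3
PS(4,3) f=2→J2  5|0|4
+link5  6|0|4
+link6  7|0|4
P(6,1) f=1→J1  7|1|4
R(2,3) f=1→J1  7|2|4
C(4,6) f=2→J2  7|2|5
P(6,2) f=1→J1  7|3|5
+link7  8|3|5
PS(7,5) f=2→J2  8|3|6
R(3,5) f=1→J1  8|4|6
R(7,4) f=1→J1  8|5|6
PS(7,0) f=2→J2  8|5|7
M = 3(8−1)−2·5−7 = 21−10−7 = 4

M = 4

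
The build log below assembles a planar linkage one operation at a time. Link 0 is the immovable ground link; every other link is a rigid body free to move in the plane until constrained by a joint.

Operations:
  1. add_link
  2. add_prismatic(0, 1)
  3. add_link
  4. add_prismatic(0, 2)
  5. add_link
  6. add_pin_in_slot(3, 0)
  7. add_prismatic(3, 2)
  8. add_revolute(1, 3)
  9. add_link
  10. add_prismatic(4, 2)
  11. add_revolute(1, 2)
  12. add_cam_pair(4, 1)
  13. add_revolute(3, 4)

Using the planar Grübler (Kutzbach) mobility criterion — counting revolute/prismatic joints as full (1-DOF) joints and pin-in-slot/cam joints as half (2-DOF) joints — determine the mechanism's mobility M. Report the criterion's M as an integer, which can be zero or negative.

(L,J1,J2)=(1,0,0); link0 fixed
link1: (2,0,0)
P 0-1 [J1]: (2,1,0)
link2: (3,1,0)
P 0-2 [J1]: (3,2,0)
link3: (4,2,0)
PS 3-0 [J2]: (4,2,1)
P 3-2 [J1]: (4,3,1)
R 1-3 [J1]: (4,4,1)
link4: (5,4,1)
P 4-2 [J1]: (5,5,1)
R 1-2 [J1]: (5,6,1)
C 4-1 [J2]: (5,6,2)
R 3-4 [J1]: (5,7,2)
Grübler: 3·4 − 2·7 − 2 = -4

M = -4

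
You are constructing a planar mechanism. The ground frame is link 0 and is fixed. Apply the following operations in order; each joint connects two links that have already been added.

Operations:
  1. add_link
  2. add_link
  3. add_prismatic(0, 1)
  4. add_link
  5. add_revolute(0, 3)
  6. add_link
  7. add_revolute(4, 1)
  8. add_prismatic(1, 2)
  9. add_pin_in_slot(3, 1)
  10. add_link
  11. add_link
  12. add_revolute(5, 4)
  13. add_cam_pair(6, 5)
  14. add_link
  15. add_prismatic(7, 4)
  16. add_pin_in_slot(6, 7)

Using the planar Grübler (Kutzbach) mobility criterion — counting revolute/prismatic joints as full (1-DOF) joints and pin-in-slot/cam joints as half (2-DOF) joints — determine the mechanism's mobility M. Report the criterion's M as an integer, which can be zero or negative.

L=1 J1=0 J2=0
add link → L=2 J1=0 J2=0
add link → L=3 J1=0 J2=0
P@0,1 dof=1 J1 → L=3 J1=1 J2=0
add link → L=4 J1=1 J2=0
R@0,3 dof=1 J1 → L=4 J1=2 J2=0
add link → L=5 J1=2 J2=0
R@4,1 dof=1 J1 → L=5 J1=3 J2=0
P@1,2 dof=1 J1 → L=5 J1=4 J2=0
PS@3,1 dof=2 J2 → L=5 J1=4 J2=1
add link → L=6 J1=4 J2=1
add link → L=7 J1=4 J2=1
R@5,4 dof=1 J1 → L=7 J1=5 J2=1
C@6,5 dof=2 J2 → L=7 J1=5 J2=2
add link → L=8 J1=5 J2=2
P@7,4 dof=1 J1 → L=8 J1=6 J2=2
PS@6,7 dof=2 J2 → L=8 J1=6 J2=3
M=3(L−1)−2J1−J2=3·7−2·6−3=6

M = 6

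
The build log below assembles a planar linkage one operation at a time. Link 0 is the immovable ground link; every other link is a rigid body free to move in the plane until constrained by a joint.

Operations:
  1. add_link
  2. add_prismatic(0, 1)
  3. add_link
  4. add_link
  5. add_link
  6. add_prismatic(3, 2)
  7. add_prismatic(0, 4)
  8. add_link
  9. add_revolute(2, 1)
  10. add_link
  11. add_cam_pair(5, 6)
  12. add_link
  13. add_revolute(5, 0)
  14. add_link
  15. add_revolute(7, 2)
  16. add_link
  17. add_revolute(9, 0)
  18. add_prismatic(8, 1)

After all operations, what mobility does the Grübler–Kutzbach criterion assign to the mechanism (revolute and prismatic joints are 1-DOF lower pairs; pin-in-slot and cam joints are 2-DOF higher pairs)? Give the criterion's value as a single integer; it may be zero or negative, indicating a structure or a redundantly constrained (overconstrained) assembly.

M = 10

[1;0;0] (link 0 is ground)
L+ [2;0;0]
P(0,1)∈J1 [2;1;0]
L+ [3;1;0]
L+ [4;1;0]
L+ [5;1;0]
P(3,2)∈J1 [5;2;0]
P(0,4)∈J1 [5;3;0]
L+ [6;3;0]
R(2,1)∈J1 [6;4;0]
L+ [7;4;0]
C(5,6)∈J2 [7;4;1]
L+ [8;4;1]
R(5,0)∈J1 [8;5;1]
L+ [9;5;1]
R(7,2)∈J1 [9;6;1]
L+ [10;6;1]
R(9,0)∈J1 [10;7;1]
P(8,1)∈J1 [10;8;1]
mobility = 27 − 16 − 1 = 10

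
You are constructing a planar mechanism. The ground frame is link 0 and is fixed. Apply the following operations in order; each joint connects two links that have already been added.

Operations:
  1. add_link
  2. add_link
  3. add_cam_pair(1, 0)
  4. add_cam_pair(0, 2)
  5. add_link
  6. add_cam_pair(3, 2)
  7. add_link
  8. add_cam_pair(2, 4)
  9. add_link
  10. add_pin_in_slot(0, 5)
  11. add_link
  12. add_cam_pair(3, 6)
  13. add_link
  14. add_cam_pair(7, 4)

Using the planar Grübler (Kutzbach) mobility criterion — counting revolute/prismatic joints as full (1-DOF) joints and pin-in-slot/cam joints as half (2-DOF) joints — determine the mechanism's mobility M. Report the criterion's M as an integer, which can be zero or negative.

L=1 J1=0 J2=0
add link → L=2 J1=0 J2=0
add link → L=3 J1=0 J2=0
C@1,0 dof=2 J2 → L=3 J1=0 J2=1
C@0,2 dof=2 J2 → L=3 J1=0 J2=2
add link → L=4 J1=0 J2=2
C@3,2 dof=2 J2 → L=4 J1=0 J2=3
add link → L=5 J1=0 J2=3
C@2,4 dof=2 J2 → L=5 J1=0 J2=4
add link → L=6 J1=0 J2=4
PS@0,5 dof=2 J2 → L=6 J1=0 J2=5
add link → L=7 J1=0 J2=5
C@3,6 dof=2 J2 → L=7 J1=0 J2=6
add link → L=8 J1=0 J2=6
C@7,4 dof=2 J2 → L=8 J1=0 J2=7
M=3(L−1)−2J1−J2=3·7−2·0−7=14

M = 14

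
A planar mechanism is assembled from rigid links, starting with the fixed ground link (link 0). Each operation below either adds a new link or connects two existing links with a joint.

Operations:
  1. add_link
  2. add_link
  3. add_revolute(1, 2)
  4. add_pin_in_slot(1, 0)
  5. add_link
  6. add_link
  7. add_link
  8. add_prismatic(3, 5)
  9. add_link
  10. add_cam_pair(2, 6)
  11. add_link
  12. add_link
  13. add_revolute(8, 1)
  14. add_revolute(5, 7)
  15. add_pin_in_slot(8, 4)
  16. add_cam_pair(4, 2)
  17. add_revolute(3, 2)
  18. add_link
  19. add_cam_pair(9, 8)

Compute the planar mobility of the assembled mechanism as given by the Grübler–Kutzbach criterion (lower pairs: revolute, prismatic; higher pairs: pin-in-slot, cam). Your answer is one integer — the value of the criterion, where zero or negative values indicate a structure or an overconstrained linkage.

M = 12

ground; <1,0,0>
#1 <2,0,0>
#2 <3,0,0>
R:1↔2 J1 <3,1,0>
PS:1↔0 J2 <3,1,1>
#3 <4,1,1>
#4 <5,1,1>
#5 <6,1,1>
P:3↔5 J1 <6,2,1>
#6 <7,2,1>
C:2↔6 J2 <7,2,2>
#7 <8,2,2>
#8 <9,2,2>
R:8↔1 J1 <9,3,2>
R:5↔7 J1 <9,4,2>
PS:8↔4 J2 <9,4,3>
C:4↔2 J2 <9,4,4>
R:3↔2 J1 <9,5,4>
#9 <10,5,4>
C:9↔8 J2 <10,5,5>
3×9 − 2×5 − 1×5 = 12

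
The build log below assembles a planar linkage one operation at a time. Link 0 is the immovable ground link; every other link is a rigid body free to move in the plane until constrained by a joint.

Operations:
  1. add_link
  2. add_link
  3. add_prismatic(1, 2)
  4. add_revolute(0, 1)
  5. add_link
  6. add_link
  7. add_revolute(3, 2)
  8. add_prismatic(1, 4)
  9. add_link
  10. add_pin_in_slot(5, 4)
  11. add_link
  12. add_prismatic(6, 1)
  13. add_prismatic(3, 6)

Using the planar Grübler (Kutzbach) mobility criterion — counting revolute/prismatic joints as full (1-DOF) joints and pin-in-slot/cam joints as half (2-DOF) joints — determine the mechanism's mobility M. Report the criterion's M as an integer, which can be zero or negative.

link 0 = ground. State L|J1|J2 = 1|0|0
+link1  2|0|0
+link2  3|0|0
P(1,2) f=1→J1  3|1|0
R(0,1) f=1→J1  3|2|0
+link3  4|2|0
+link4  5|2|0
R(3,2) f=1→J1  5|3|0
P(1,4) f=1→J1  5|4|0
+link5  6|4|0
PS(5,4) f=2→J2  6|4|1
+link6  7|4|1
P(6,1) f=1→J1  7|5|1
P(3,6) f=1→J1  7|6|1
M = 3(7−1)−2·6−1 = 18−12−1 = 5

M = 5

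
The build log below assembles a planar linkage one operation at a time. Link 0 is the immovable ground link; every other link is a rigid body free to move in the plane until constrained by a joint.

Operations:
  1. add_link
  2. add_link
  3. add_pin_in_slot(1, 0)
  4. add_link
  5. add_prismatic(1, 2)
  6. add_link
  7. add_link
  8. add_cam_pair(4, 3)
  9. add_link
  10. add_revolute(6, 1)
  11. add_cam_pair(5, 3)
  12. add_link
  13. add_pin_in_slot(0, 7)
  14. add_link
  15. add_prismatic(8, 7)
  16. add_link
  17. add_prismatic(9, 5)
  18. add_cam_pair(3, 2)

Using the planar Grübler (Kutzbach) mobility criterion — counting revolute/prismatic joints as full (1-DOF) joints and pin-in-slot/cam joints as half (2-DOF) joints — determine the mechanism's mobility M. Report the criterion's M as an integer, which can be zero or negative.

M = 14

link 0 = ground. State L|J1|J2 = 1|0|0
+link1  2|0|0
+link2  3|0|0
PS(1,0) f=2→J2  3|0|1
+link3  4|0|1
P(1,2) f=1→J1  4|1|1
+link4  5|1|1
+link5  6|1|1
C(4,3) f=2→J2  6|1|2
+link6  7|1|2
R(6,1) f=1→J1  7|2|2
C(5,3) f=2→J2  7|2|3
+link7  8|2|3
PS(0,7) f=2→J2  8|2|4
+link8  9|2|4
P(8,7) f=1→J1  9|3|4
+link9  10|3|4
P(9,5) f=1→J1  10|4|4
C(3,2) f=2→J2  10|4|5
M = 3(10−1)−2·4−5 = 27−8−5 = 14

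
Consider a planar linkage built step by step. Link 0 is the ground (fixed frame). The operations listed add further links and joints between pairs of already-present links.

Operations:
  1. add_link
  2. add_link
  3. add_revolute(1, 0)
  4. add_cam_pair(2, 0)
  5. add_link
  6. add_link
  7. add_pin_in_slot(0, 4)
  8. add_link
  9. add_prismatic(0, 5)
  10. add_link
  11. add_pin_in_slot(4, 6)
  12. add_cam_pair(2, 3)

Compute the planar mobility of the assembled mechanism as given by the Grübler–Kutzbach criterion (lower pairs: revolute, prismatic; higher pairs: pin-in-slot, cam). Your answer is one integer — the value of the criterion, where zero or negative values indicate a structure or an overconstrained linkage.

L=1 J1=0 J2=0
add link → L=2 J1=0 J2=0
add link → L=3 J1=0 J2=0
R@1,0 dof=1 J1 → L=3 J1=1 J2=0
C@2,0 dof=2 J2 → L=3 J1=1 J2=1
add link → L=4 J1=1 J2=1
add link → L=5 J1=1 J2=1
PS@0,4 dof=2 J2 → L=5 J1=1 J2=2
add link → L=6 J1=1 J2=2
P@0,5 dof=1 J1 → L=6 J1=2 J2=2
add link → L=7 J1=2 J2=2
PS@4,6 dof=2 J2 → L=7 J1=2 J2=3
C@2,3 dof=2 J2 → L=7 J1=2 J2=4
M=3(L−1)−2J1−J2=3·6−2·2−4=10

M = 10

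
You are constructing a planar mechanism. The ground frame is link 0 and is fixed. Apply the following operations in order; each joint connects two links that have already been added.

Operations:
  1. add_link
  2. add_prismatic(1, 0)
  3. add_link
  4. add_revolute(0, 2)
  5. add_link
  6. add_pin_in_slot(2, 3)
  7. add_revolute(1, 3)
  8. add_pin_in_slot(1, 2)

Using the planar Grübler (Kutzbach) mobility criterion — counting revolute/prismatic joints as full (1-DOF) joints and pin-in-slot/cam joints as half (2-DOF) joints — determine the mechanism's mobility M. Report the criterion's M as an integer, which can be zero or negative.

L=1 J1=0 J2=0
add link → L=2 J1=0 J2=0
P@1,0 dof=1 J1 → L=2 J1=1 J2=0
add link → L=3 J1=1 J2=0
R@0,2 dof=1 J1 → L=3 J1=2 J2=0
add link → L=4 J1=2 J2=0
PS@2,3 dof=2 J2 → L=4 J1=2 J2=1
R@1,3 dof=1 J1 → L=4 J1=3 J2=1
PS@1,2 dof=2 J2 → L=4 J1=3 J2=2
M=3(L−1)−2J1−J2=3·3−2·3−2=1

M = 1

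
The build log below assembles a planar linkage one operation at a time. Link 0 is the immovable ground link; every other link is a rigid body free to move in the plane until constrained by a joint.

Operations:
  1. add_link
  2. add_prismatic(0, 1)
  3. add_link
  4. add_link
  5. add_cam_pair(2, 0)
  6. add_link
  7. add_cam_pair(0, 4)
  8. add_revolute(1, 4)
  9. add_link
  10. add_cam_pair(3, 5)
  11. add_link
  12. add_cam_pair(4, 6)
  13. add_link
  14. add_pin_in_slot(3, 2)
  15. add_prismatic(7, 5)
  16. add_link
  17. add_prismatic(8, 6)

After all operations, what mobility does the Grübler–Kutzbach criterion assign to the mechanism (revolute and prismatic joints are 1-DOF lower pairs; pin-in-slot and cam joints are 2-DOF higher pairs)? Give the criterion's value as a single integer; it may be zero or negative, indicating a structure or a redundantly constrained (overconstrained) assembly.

ground; <1,0,0>
#1 <2,0,0>
P:0↔1 J1 <2,1,0>
#2 <3,1,0>
#3 <4,1,0>
C:2↔0 J2 <4,1,1>
#4 <5,1,1>
C:0↔4 J2 <5,1,2>
R:1↔4 J1 <5,2,2>
#5 <6,2,2>
C:3↔5 J2 <6,2,3>
#6 <7,2,3>
C:4↔6 J2 <7,2,4>
#7 <8,2,4>
PS:3↔2 J2 <8,2,5>
P:7↔5 J1 <8,3,5>
#8 <9,3,5>
P:8↔6 J1 <9,4,5>
3×8 − 2×4 − 1×5 = 11

M = 11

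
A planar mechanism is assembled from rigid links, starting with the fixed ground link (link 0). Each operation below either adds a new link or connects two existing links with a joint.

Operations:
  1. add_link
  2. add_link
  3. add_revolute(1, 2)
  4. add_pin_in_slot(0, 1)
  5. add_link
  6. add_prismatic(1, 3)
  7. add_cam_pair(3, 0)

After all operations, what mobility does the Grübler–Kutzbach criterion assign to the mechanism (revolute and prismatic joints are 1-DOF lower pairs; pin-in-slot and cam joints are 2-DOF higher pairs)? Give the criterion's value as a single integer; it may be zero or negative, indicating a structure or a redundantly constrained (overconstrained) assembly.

M = 3

link 0 = ground. State L|J1|J2 = 1|0|0
+link1  2|0|0
+link2  3|0|0
R(1,2) f=1→J1  3|1|0
PS(0,1) f=2→J2  3|1|1
+link3  4|1|1
P(1,3) f=1→J1  4|2|1
C(3,0) f=2→J2  4|2|2
M = 3(4−1)−2·2−2 = 9−4−2 = 3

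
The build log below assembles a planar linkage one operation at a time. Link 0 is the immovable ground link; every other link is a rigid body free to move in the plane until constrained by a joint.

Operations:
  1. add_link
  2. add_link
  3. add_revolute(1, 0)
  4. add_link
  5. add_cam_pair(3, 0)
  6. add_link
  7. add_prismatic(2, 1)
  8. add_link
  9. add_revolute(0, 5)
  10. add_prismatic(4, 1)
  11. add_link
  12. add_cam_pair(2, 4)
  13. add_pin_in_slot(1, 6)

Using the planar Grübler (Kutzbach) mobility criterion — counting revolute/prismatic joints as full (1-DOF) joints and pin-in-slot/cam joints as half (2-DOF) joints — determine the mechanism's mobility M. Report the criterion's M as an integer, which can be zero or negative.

M = 7

ground; <1,0,0>
#1 <2,0,0>
#2 <3,0,0>
R:1↔0 J1 <3,1,0>
#3 <4,1,0>
C:3↔0 J2 <4,1,1>
#4 <5,1,1>
P:2↔1 J1 <5,2,1>
#5 <6,2,1>
R:0↔5 J1 <6,3,1>
P:4↔1 J1 <6,4,1>
#6 <7,4,1>
C:2↔4 J2 <7,4,2>
PS:1↔6 J2 <7,4,3>
3×6 − 2×4 − 1×3 = 7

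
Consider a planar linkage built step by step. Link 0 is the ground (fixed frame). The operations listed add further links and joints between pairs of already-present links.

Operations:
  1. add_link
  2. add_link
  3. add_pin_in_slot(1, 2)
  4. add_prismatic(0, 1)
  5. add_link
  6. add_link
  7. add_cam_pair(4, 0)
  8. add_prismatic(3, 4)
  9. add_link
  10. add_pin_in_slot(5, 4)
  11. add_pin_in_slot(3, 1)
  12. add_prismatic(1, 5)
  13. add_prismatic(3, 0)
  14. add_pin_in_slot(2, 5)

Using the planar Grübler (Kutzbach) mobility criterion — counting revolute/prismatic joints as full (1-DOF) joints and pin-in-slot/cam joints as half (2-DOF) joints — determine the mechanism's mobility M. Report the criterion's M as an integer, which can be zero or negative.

ground; <1,0,0>
#1 <2,0,0>
#2 <3,0,0>
PS:1↔2 J2 <3,0,1>
P:0↔1 J1 <3,1,1>
#3 <4,1,1>
#4 <5,1,1>
C:4↔0 J2 <5,1,2>
P:3↔4 J1 <5,2,2>
#5 <6,2,2>
PS:5↔4 J2 <6,2,3>
PS:3↔1 J2 <6,2,4>
P:1↔5 J1 <6,3,4>
P:3↔0 J1 <6,4,4>
PS:2↔5 J2 <6,4,5>
3×5 − 2×4 − 1×5 = 2

M = 2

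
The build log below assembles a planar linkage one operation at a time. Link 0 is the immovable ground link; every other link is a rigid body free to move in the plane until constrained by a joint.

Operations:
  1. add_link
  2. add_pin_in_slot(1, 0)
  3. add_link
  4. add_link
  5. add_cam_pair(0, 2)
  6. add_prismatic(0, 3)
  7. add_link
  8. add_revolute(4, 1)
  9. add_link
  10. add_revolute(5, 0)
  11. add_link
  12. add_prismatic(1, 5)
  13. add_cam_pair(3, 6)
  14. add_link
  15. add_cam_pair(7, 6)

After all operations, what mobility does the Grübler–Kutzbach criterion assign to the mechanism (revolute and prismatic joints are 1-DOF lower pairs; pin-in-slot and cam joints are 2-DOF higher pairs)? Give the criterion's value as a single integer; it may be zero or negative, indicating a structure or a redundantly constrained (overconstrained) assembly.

M = 9

(L,J1,J2)=(1,0,0); link0 fixed
link1: (2,0,0)
PS 1-0 [J2]: (2,0,1)
link2: (3,0,1)
link3: (4,0,1)
C 0-2 [J2]: (4,0,2)
P 0-3 [J1]: (4,1,2)
link4: (5,1,2)
R 4-1 [J1]: (5,2,2)
link5: (6,2,2)
R 5-0 [J1]: (6,3,2)
link6: (7,3,2)
P 1-5 [J1]: (7,4,2)
C 3-6 [J2]: (7,4,3)
link7: (8,4,3)
C 7-6 [J2]: (8,4,4)
Grübler: 3·7 − 2·4 − 4 = 9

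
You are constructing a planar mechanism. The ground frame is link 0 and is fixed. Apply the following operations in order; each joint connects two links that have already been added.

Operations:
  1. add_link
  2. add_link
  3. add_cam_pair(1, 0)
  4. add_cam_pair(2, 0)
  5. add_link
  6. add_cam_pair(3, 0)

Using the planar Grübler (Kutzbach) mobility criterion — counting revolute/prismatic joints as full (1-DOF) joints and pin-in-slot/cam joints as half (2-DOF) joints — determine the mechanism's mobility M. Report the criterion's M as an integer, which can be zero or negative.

M = 6

L=1 J1=0 J2=0
add link → L=2 J1=0 J2=0
add link → L=3 J1=0 J2=0
C@1,0 dof=2 J2 → L=3 J1=0 J2=1
C@2,0 dof=2 J2 → L=3 J1=0 J2=2
add link → L=4 J1=0 J2=2
C@3,0 dof=2 J2 → L=4 J1=0 J2=3
M=3(L−1)−2J1−J2=3·3−2·0−3=6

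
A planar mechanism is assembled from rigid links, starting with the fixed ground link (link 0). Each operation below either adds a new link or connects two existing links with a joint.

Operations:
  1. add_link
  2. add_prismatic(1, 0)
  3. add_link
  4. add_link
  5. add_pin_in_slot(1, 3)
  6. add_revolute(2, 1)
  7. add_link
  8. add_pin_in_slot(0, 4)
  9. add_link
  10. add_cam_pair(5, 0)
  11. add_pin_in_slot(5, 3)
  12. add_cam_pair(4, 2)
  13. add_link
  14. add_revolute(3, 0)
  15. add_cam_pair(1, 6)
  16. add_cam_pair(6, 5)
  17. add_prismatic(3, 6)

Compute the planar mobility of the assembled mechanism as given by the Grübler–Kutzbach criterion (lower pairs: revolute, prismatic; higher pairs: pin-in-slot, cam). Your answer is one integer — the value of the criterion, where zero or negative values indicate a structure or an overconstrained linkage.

M = 3

ground; <1,0,0>
#1 <2,0,0>
P:1↔0 J1 <2,1,0>
#2 <3,1,0>
#3 <4,1,0>
PS:1↔3 J2 <4,1,1>
R:2↔1 J1 <4,2,1>
#4 <5,2,1>
PS:0↔4 J2 <5,2,2>
#5 <6,2,2>
C:5↔0 J2 <6,2,3>
PS:5↔3 J2 <6,2,4>
C:4↔2 J2 <6,2,5>
#6 <7,2,5>
R:3↔0 J1 <7,3,5>
C:1↔6 J2 <7,3,6>
C:6↔5 J2 <7,3,7>
P:3↔6 J1 <7,4,7>
3×6 − 2×4 − 1×7 = 3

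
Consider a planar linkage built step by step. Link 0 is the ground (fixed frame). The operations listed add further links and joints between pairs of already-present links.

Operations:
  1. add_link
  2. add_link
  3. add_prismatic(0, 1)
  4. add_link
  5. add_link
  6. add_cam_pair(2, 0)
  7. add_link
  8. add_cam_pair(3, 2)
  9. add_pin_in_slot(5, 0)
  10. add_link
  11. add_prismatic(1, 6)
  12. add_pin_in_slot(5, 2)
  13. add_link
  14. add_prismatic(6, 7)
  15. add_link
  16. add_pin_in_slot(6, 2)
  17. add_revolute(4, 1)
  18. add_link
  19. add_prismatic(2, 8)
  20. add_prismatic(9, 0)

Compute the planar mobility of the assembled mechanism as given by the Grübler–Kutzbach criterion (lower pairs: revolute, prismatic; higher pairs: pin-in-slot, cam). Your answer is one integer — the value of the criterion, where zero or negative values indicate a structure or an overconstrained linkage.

M = 10

ground; <1,0,0>
#1 <2,0,0>
#2 <3,0,0>
P:0↔1 J1 <3,1,0>
#3 <4,1,0>
#4 <5,1,0>
C:2↔0 J2 <5,1,1>
#5 <6,1,1>
C:3↔2 J2 <6,1,2>
PS:5↔0 J2 <6,1,3>
#6 <7,1,3>
P:1↔6 J1 <7,2,3>
PS:5↔2 J2 <7,2,4>
#7 <8,2,4>
P:6↔7 J1 <8,3,4>
#8 <9,3,4>
PS:6↔2 J2 <9,3,5>
R:4↔1 J1 <9,4,5>
#9 <10,4,5>
P:2↔8 J1 <10,5,5>
P:9↔0 J1 <10,6,5>
3×9 − 2×6 − 1×5 = 10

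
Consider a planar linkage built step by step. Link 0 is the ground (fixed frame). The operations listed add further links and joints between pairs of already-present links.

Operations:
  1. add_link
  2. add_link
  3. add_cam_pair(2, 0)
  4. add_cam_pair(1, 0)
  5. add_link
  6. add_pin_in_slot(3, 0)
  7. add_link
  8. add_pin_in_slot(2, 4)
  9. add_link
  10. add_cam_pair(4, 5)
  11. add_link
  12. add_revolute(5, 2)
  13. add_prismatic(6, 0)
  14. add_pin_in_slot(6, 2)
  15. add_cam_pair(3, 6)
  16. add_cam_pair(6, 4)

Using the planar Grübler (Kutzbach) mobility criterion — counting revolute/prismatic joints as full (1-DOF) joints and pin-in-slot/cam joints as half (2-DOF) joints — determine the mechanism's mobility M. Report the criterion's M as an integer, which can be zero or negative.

M = 6

L=1 J1=0 J2=0
add link → L=2 J1=0 J2=0
add link → L=3 J1=0 J2=0
C@2,0 dof=2 J2 → L=3 J1=0 J2=1
C@1,0 dof=2 J2 → L=3 J1=0 J2=2
add link → L=4 J1=0 J2=2
PS@3,0 dof=2 J2 → L=4 J1=0 J2=3
add link → L=5 J1=0 J2=3
PS@2,4 dof=2 J2 → L=5 J1=0 J2=4
add link → L=6 J1=0 J2=4
C@4,5 dof=2 J2 → L=6 J1=0 J2=5
add link → L=7 J1=0 J2=5
R@5,2 dof=1 J1 → L=7 J1=1 J2=5
P@6,0 dof=1 J1 → L=7 J1=2 J2=5
PS@6,2 dof=2 J2 → L=7 J1=2 J2=6
C@3,6 dof=2 J2 → L=7 J1=2 J2=7
C@6,4 dof=2 J2 → L=7 J1=2 J2=8
M=3(L−1)−2J1−J2=3·6−2·2−8=6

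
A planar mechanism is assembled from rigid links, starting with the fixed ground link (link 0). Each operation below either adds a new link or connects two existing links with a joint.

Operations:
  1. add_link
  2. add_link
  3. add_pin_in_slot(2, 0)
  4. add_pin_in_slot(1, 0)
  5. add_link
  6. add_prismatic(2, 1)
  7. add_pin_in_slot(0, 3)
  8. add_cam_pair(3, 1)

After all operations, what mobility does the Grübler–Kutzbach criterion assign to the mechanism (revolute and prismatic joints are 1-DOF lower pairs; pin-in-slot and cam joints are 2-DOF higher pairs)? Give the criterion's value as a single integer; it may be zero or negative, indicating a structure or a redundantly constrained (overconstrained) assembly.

link 0 = ground. State L|J1|J2 = 1|0|0
+link1  2|0|0
+link2  3|0|0
PS(2,0) f=2→J2  3|0|1
PS(1,0) f=2→J2  3|0|2
+link3  4|0|2
P(2,1) f=1→J1  4|1|2
PS(0,3) f=2→J2  4|1|3
C(3,1) f=2→J2  4|1|4
M = 3(4−1)−2·1−4 = 9−2−4 = 3

M = 3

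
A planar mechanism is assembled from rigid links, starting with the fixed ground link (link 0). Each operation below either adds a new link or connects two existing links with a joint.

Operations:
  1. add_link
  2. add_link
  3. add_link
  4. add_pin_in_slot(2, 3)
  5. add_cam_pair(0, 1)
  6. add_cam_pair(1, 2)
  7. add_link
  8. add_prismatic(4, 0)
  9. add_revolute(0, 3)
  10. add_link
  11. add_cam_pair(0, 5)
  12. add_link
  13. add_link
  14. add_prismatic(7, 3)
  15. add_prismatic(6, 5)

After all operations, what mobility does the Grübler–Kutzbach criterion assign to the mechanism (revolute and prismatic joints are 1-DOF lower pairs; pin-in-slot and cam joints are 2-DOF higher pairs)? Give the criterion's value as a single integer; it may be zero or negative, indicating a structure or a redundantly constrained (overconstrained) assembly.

M = 9

(L,J1,J2)=(1,0,0); link0 fixed
link1: (2,0,0)
link2: (3,0,0)
link3: (4,0,0)
PS 2-3 [J2]: (4,0,1)
C 0-1 [J2]: (4,0,2)
C 1-2 [J2]: (4,0,3)
link4: (5,0,3)
P 4-0 [J1]: (5,1,3)
R 0-3 [J1]: (5,2,3)
link5: (6,2,3)
C 0-5 [J2]: (6,2,4)
link6: (7,2,4)
link7: (8,2,4)
P 7-3 [J1]: (8,3,4)
P 6-5 [J1]: (8,4,4)
Grübler: 3·7 − 2·4 − 4 = 9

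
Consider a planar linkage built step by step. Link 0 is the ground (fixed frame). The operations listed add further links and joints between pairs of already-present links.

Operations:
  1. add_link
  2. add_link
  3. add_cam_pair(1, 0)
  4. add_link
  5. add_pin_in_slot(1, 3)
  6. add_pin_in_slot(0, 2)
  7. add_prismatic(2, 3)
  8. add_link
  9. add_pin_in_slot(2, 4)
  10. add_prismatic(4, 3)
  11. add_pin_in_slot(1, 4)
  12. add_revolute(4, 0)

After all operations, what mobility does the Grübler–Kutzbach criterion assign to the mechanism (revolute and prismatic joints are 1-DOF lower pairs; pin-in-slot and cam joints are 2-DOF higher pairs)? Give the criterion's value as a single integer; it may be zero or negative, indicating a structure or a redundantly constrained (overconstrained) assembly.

[1;0;0] (link 0 is ground)
L+ [2;0;0]
L+ [3;0;0]
C(1,0)∈J2 [3;0;1]
L+ [4;0;1]
PS(1,3)∈J2 [4;0;2]
PS(0,2)∈J2 [4;0;3]
P(2,3)∈J1 [4;1;3]
L+ [5;1;3]
PS(2,4)∈J2 [5;1;4]
P(4,3)∈J1 [5;2;4]
PS(1,4)∈J2 [5;2;5]
R(4,0)∈J1 [5;3;5]
mobility = 12 − 6 − 5 = 1

M = 1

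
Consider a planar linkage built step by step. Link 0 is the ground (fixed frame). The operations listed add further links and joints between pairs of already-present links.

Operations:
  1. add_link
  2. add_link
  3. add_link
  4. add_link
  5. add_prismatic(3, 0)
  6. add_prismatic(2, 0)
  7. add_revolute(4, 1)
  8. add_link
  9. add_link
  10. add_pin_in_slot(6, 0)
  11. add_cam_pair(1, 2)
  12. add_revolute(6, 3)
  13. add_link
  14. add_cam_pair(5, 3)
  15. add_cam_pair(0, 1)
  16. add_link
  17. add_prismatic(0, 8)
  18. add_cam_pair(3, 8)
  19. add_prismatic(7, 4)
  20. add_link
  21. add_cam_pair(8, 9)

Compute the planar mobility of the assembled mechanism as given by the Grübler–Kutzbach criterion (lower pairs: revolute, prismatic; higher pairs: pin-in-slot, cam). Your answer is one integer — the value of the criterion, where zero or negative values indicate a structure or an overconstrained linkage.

M = 9

ground; <1,0,0>
#1 <2,0,0>
#2 <3,0,0>
#3 <4,0,0>
#4 <5,0,0>
P:3↔0 J1 <5,1,0>
P:2↔0 J1 <5,2,0>
R:4↔1 J1 <5,3,0>
#5 <6,3,0>
#6 <7,3,0>
PS:6↔0 J2 <7,3,1>
C:1↔2 J2 <7,3,2>
R:6↔3 J1 <7,4,2>
#7 <8,4,2>
C:5↔3 J2 <8,4,3>
C:0↔1 J2 <8,4,4>
#8 <9,4,4>
P:0↔8 J1 <9,5,4>
C:3↔8 J2 <9,5,5>
P:7↔4 J1 <9,6,5>
#9 <10,6,5>
C:8↔9 J2 <10,6,6>
3×9 − 2×6 − 1×6 = 9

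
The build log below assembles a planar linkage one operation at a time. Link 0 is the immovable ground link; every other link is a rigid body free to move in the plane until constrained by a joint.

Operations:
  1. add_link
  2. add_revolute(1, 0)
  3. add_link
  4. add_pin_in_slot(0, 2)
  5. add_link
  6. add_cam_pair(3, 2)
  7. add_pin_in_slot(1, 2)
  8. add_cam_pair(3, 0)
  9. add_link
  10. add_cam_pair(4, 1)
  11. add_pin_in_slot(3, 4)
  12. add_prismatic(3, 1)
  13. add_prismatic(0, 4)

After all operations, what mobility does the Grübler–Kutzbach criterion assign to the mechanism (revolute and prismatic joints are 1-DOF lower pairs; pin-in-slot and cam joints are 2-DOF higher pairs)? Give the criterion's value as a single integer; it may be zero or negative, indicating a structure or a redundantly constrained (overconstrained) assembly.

[1;0;0] (link 0 is ground)
L+ [2;0;0]
R(1,0)∈J1 [2;1;0]
L+ [3;1;0]
PS(0,2)∈J2 [3;1;1]
L+ [4;1;1]
C(3,2)∈J2 [4;1;2]
PS(1,2)∈J2 [4;1;3]
C(3,0)∈J2 [4;1;4]
L+ [5;1;4]
C(4,1)∈J2 [5;1;5]
PS(3,4)∈J2 [5;1;6]
P(3,1)∈J1 [5;2;6]
P(0,4)∈J1 [5;3;6]
mobility = 12 − 6 − 6 = 0

M = 0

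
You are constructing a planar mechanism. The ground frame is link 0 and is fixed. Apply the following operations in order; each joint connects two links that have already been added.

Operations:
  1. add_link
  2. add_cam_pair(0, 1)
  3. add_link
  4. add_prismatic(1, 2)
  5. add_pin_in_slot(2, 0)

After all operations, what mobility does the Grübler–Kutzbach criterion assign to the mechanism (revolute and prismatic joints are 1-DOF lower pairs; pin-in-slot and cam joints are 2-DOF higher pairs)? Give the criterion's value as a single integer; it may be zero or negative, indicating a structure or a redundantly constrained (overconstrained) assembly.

M = 2

(L,J1,J2)=(1,0,0); link0 fixed
link1: (2,0,0)
C 0-1 [J2]: (2,0,1)
link2: (3,0,1)
P 1-2 [J1]: (3,1,1)
PS 2-0 [J2]: (3,1,2)
Grübler: 3·2 − 2·1 − 2 = 2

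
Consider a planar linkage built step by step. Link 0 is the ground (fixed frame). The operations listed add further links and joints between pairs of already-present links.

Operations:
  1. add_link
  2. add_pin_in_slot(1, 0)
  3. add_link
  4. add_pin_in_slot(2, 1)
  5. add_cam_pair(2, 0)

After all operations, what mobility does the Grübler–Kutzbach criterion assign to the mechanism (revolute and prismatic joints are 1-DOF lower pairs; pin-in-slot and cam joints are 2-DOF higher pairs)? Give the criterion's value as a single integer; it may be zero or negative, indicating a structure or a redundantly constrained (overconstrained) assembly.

L=1 J1=0 J2=0
add link → L=2 J1=0 J2=0
PS@1,0 dof=2 J2 → L=2 J1=0 J2=1
add link → L=3 J1=0 J2=1
PS@2,1 dof=2 J2 → L=3 J1=0 J2=2
C@2,0 dof=2 J2 → L=3 J1=0 J2=3
M=3(L−1)−2J1−J2=3·2−2·0−3=3

M = 3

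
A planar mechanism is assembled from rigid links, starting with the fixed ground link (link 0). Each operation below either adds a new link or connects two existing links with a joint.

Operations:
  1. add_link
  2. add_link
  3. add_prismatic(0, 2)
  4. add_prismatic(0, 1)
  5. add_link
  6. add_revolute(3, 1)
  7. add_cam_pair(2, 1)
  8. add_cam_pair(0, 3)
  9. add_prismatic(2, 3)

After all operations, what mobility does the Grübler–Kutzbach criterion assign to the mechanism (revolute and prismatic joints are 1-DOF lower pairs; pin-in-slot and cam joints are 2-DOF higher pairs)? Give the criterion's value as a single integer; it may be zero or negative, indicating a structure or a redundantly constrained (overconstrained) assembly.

(L,J1,J2)=(1,0,0); link0 fixed
link1: (2,0,0)
link2: (3,0,0)
P 0-2 [J1]: (3,1,0)
P 0-1 [J1]: (3,2,0)
link3: (4,2,0)
R 3-1 [J1]: (4,3,0)
C 2-1 [J2]: (4,3,1)
C 0-3 [J2]: (4,3,2)
P 2-3 [J1]: (4,4,2)
Grübler: 3·3 − 2·4 − 2 = -1

M = -1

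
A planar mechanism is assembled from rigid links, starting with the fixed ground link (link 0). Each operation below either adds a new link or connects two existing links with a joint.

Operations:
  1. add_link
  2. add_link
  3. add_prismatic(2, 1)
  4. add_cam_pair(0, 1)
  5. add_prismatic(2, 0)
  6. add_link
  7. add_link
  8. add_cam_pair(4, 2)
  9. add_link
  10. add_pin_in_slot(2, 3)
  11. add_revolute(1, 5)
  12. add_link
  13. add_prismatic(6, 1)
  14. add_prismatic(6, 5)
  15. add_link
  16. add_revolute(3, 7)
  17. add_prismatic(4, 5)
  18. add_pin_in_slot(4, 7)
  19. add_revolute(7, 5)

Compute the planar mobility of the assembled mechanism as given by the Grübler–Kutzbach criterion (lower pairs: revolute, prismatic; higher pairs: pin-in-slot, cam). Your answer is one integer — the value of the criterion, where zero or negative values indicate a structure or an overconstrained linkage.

link 0 = ground. State L|J1|J2 = 1|0|0
+link1  2|0|0
+link2  3|0|0
P(2,1) f=1→J1  3|1|0
C(0,1) f=2→J2  3|1|1
P(2,0) f=1→J1  3|2|1
+link3  4|2|1
+link4  5|2|1
C(4,2) f=2→J2  5|2|2
+link5  6|2|2
PS(2,3) f=2→J2  6|2|3
R(1,5) f=1→J1  6|3|3
+link6  7|3|3
P(6,1) f=1→J1  7|4|3
P(6,5) f=1→J1  7|5|3
+link7  8|5|3
R(3,7) f=1→J1  8|6|3
P(4,5) f=1→J1  8|7|3
PS(4,7) f=2→J2  8|7|4
R(7,5) f=1→J1  8|8|4
M = 3(8−1)−2·8−4 = 21−16−4 = 1

M = 1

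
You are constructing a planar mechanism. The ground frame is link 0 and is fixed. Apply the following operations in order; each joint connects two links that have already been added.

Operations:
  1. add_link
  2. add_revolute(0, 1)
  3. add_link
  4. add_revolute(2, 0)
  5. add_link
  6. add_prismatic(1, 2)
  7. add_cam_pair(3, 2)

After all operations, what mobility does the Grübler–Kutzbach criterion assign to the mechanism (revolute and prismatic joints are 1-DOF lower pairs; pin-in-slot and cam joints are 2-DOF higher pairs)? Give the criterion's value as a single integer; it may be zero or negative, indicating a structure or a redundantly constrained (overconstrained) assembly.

link 0 = ground. State L|J1|J2 = 1|0|0
+link1  2|0|0
R(0,1) f=1→J1  2|1|0
+link2  3|1|0
R(2,0) f=1→J1  3|2|0
+link3  4|2|0
P(1,2) f=1→J1  4|3|0
C(3,2) f=2→J2  4|3|1
M = 3(4−1)−2·3−1 = 9−6−1 = 2

M = 2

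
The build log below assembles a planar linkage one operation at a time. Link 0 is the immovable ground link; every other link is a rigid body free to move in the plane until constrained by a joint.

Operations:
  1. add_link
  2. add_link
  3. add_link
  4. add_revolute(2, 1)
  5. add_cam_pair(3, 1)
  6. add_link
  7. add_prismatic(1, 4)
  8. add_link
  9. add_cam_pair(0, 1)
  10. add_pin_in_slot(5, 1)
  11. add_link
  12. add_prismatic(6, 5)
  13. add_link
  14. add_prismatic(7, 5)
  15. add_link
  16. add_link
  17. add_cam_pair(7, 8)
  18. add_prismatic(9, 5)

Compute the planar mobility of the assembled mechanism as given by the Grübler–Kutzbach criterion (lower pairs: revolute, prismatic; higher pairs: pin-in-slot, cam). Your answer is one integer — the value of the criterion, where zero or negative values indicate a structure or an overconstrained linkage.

L=1 J1=0 J2=0
add link → L=2 J1=0 J2=0
add link → L=3 J1=0 J2=0
add link → L=4 J1=0 J2=0
R@2,1 dof=1 J1 → L=4 J1=1 J2=0
C@3,1 dof=2 J2 → L=4 J1=1 J2=1
add link → L=5 J1=1 J2=1
P@1,4 dof=1 J1 → L=5 J1=2 J2=1
add link → L=6 J1=2 J2=1
C@0,1 dof=2 J2 → L=6 J1=2 J2=2
PS@5,1 dof=2 J2 → L=6 J1=2 J2=3
add link → L=7 J1=2 J2=3
P@6,5 dof=1 J1 → L=7 J1=3 J2=3
add link → L=8 J1=3 J2=3
P@7,5 dof=1 J1 → L=8 J1=4 J2=3
add link → L=9 J1=4 J2=3
add link → L=10 J1=4 J2=3
C@7,8 dof=2 J2 → L=10 J1=4 J2=4
P@9,5 dof=1 J1 → L=10 J1=5 J2=4
M=3(L−1)−2J1−J2=3·9−2·5−4=13

M = 13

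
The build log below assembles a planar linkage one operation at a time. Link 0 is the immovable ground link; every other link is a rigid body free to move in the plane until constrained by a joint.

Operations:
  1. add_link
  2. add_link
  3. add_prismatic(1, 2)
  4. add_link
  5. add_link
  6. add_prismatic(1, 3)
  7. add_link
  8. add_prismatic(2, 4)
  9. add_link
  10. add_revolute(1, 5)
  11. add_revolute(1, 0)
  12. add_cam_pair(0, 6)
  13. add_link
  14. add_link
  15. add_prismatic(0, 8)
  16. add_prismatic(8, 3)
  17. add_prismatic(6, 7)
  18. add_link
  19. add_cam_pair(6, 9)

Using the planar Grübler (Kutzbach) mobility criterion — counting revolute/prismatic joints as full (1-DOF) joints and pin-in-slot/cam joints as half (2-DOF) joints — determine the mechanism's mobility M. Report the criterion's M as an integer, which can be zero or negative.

(L,J1,J2)=(1,0,0); link0 fixed
link1: (2,0,0)
link2: (3,0,0)
P 1-2 [J1]: (3,1,0)
link3: (4,1,0)
link4: (5,1,0)
P 1-3 [J1]: (5,2,0)
link5: (6,2,0)
P 2-4 [J1]: (6,3,0)
link6: (7,3,0)
R 1-5 [J1]: (7,4,0)
R 1-0 [J1]: (7,5,0)
C 0-6 [J2]: (7,5,1)
link7: (8,5,1)
link8: (9,5,1)
P 0-8 [J1]: (9,6,1)
P 8-3 [J1]: (9,7,1)
P 6-7 [J1]: (9,8,1)
link9: (10,8,1)
C 6-9 [J2]: (10,8,2)
Grübler: 3·9 − 2·8 − 2 = 9

M = 9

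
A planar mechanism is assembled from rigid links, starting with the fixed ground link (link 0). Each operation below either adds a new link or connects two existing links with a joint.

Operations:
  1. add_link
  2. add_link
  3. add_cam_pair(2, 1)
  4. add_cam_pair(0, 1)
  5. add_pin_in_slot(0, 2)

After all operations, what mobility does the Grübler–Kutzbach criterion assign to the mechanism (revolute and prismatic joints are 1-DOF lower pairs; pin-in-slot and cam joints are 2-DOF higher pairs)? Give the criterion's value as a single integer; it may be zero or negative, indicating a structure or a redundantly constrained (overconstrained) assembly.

ground; <1,0,0>
#1 <2,0,0>
#2 <3,0,0>
C:2↔1 J2 <3,0,1>
C:0↔1 J2 <3,0,2>
PS:0↔2 J2 <3,0,3>
3×2 − 2×0 − 1×3 = 3

M = 3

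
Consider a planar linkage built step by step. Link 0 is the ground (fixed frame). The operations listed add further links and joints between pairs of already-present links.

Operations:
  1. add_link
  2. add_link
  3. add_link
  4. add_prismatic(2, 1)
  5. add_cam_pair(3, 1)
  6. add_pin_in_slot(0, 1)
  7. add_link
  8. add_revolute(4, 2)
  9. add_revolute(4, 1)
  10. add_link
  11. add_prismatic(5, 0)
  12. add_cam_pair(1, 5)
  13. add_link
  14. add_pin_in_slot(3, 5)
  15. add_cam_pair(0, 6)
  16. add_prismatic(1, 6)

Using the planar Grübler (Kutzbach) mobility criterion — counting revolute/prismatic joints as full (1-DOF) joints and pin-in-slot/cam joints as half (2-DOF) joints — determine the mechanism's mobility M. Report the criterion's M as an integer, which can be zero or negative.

(L,J1,J2)=(1,0,0); link0 fixed
link1: (2,0,0)
link2: (3,0,0)
link3: (4,0,0)
P 2-1 [J1]: (4,1,0)
C 3-1 [J2]: (4,1,1)
PS 0-1 [J2]: (4,1,2)
link4: (5,1,2)
R 4-2 [J1]: (5,2,2)
R 4-1 [J1]: (5,3,2)
link5: (6,3,2)
P 5-0 [J1]: (6,4,2)
C 1-5 [J2]: (6,4,3)
link6: (7,4,3)
PS 3-5 [J2]: (7,4,4)
C 0-6 [J2]: (7,4,5)
P 1-6 [J1]: (7,5,5)
Grübler: 3·6 − 2·5 − 5 = 3

M = 3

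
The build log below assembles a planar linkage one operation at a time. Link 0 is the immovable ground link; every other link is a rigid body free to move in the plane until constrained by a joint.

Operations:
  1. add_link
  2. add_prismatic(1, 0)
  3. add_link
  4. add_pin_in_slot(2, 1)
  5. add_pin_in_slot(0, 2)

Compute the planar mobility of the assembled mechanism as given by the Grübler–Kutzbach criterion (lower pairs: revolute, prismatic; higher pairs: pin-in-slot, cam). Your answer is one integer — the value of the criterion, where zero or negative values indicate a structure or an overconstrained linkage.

ground; <1,0,0>
#1 <2,0,0>
P:1↔0 J1 <2,1,0>
#2 <3,1,0>
PS:2↔1 J2 <3,1,1>
PS:0↔2 J2 <3,1,2>
3×2 − 2×1 − 1×2 = 2

M = 2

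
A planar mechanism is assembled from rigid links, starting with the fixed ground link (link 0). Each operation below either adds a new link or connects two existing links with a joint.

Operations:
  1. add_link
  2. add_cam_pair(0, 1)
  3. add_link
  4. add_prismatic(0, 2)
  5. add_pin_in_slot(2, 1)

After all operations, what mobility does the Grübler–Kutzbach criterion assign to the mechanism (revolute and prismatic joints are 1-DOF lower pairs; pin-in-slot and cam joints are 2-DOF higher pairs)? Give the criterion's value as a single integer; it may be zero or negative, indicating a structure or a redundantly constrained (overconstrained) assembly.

M = 2

(L,J1,J2)=(1,0,0); link0 fixed
link1: (2,0,0)
C 0-1 [J2]: (2,0,1)
link2: (3,0,1)
P 0-2 [J1]: (3,1,1)
PS 2-1 [J2]: (3,1,2)
Grübler: 3·2 − 2·1 − 2 = 2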